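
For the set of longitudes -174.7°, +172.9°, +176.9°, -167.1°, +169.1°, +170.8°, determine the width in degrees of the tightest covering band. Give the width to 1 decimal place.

Sort the longitudes: -174.7°, -167.1°, +169.1°, +170.8°, +172.9°, +176.9°.
Eastward gaps between consecutive values (wrapping around): 7.6°, 336.2°, 1.7°, 2.1°, 4.0°, 8.4°.
Largest gap = 336.2° ⇒ minimal covering band is its complement: 360° − 336.2° = 23.8°.
Band runs from +169.1° eastward to -167.1°, crossing the antimeridian.

23.8°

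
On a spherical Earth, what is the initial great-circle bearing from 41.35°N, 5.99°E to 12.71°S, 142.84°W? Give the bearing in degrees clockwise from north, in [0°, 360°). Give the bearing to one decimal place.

Δλ = -142.84 − 5.99 = -148.83°.
θ = atan2( sin Δλ · cos φ₂ , cos φ₁ · sin φ₂ − sin φ₁ · cos φ₂ · cos Δλ )
  = atan2(-0.50490, 0.38627) = -52.583° → normalised to [0°, 360°): 307.417°.

307.4°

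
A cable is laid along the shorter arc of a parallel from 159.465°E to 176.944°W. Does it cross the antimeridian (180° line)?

Naïve |-176.944 − 159.465| = 336.409° > 180°, so the shorter arc goes the other way round — across 180°.
Signed shortest Δλ = ((-176.944 − 159.465 + 180) mod 360) − 180 = 23.591°.
Going east by 23.591° from +159.465° passes through 180° before reaching -176.944°.

Yes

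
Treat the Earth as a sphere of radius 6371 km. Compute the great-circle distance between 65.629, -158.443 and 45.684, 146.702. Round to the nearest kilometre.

3908 km

Δλ = 146.702 − -158.443 = 305.145°; wrapped into (−180°, 180°]: -54.855°.
Δφ = 45.684 − 65.629 = -19.945°.
a = sin²(Δφ/2) + cos φ₁ · cos φ₂ · sin²(Δλ/2) = 0.091156.
c = 2·atan2(√a, √(1−a)) = 0.61341 rad → d = 6371·c ≈ 3908.05 km.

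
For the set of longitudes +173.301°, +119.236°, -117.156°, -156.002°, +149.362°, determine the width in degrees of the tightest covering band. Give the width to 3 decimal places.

123.608°

Sort the longitudes: -156.002°, -117.156°, +119.236°, +149.362°, +173.301°.
Eastward gaps between consecutive values (wrapping around): 38.846°, 236.392°, 30.126°, 23.939°, 30.697°.
Largest gap = 236.392° ⇒ minimal covering band is its complement: 360° − 236.392° = 123.608°.
Band runs from +119.236° eastward to -117.156°, crossing the antimeridian.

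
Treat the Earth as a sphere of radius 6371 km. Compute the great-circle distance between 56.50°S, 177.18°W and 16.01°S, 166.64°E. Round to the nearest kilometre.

Δλ = 166.64 − -177.18 = 343.82°; wrapped into (−180°, 180°]: -16.18°.
Δφ = -16.01 − -56.50 = 40.49°.
a = sin²(Δφ/2) + cos φ₁ · cos φ₂ · sin²(Δλ/2) = 0.130247.
c = 2·atan2(√a, √(1−a)) = 0.73846 rad → d = 6371·c ≈ 4704.73 km.

4705 km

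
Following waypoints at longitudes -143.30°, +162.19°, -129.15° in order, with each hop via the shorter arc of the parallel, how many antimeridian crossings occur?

Leg 1: -143.30° → +162.19°, shortest Δλ = -54.51° (west) — crosses 180°.
Leg 2: +162.19° → -129.15°, shortest Δλ = 68.66° (east) — crosses 180°.
Total crossings: 2.

2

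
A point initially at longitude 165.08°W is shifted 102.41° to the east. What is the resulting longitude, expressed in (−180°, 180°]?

62.67°W

Start at -165.08°; shift +102.41° → -62.67°.
-62.67° already lies in (−180°, 180°].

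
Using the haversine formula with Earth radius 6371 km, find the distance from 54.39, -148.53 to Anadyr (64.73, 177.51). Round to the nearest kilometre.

2193 km

Δλ = 177.51 − -148.53 = 326.04°; wrapped into (−180°, 180°]: -33.96°.
Δφ = 64.73 − 54.39 = 10.34°.
a = sin²(Δφ/2) + cos φ₁ · cos φ₂ · sin²(Δλ/2) = 0.029319.
c = 2·atan2(√a, √(1−a)) = 0.34415 rad → d = 6371·c ≈ 2192.58 km.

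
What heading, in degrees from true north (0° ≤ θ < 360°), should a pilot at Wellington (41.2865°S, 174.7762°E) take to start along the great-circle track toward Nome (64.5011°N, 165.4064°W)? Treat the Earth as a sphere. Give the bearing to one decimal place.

8.8°

Δλ = -165.4064 − 174.7762 = -340.1826°; wrapped into (−180°, 180°]: 19.8174°.
θ = atan2( sin Δλ · cos φ₂ , cos φ₁ · sin φ₂ − sin φ₁ · cos φ₂ · cos Δλ )
  = atan2(0.14595, 0.94545) = 8.775° → normalised to [0°, 360°): 8.775°.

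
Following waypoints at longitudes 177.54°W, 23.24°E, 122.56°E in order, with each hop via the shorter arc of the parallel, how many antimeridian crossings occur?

Leg 1: -177.54° → +23.24°, shortest Δλ = -159.22° (west) — crosses 180°.
Leg 2: +23.24° → +122.56°, shortest Δλ = 99.32° (east) — does not cross 180°.
Total crossings: 1.

1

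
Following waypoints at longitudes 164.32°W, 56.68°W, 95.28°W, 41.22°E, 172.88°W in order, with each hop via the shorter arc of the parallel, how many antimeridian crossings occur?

1

Leg 1: -164.32° → -56.68°, shortest Δλ = 107.64° (east) — does not cross 180°.
Leg 2: -56.68° → -95.28°, shortest Δλ = -38.6° (west) — does not cross 180°.
Leg 3: -95.28° → +41.22°, shortest Δλ = 136.5° (east) — does not cross 180°.
Leg 4: +41.22° → -172.88°, shortest Δλ = 145.9° (east) — crosses 180°.
Total crossings: 1.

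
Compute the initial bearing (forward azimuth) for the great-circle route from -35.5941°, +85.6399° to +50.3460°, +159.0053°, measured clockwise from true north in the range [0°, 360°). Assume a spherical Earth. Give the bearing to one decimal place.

Δλ = 159.0053 − 85.6399 = 73.3654°.
θ = atan2( sin Δλ · cos φ₂ , cos φ₁ · sin φ₂ − sin φ₁ · cos φ₂ · cos Δλ )
  = atan2(0.61144, 0.73239) = 39.857° → normalised to [0°, 360°): 39.857°.

39.9°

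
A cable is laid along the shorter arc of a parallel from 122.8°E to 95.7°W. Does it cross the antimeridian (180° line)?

Yes

Naïve |-95.7 − 122.8| = 218.5° > 180°, so the shorter arc goes the other way round — across 180°.
Signed shortest Δλ = ((-95.7 − 122.8 + 180) mod 360) − 180 = 141.5°.
Going east by 141.5° from +122.8° passes through 180° before reaching -95.7°.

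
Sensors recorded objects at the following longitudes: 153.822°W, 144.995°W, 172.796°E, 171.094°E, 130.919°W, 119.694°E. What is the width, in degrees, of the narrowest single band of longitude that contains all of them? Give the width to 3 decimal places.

Sort the longitudes: -153.822°, -144.995°, -130.919°, +119.694°, +171.094°, +172.796°.
Eastward gaps between consecutive values (wrapping around): 8.827°, 14.076°, 250.613°, 51.400°, 1.702°, 33.382°.
Largest gap = 250.613° ⇒ minimal covering band is its complement: 360° − 250.613° = 109.387°.
Band runs from +119.694° eastward to -130.919°, crossing the antimeridian.

109.387°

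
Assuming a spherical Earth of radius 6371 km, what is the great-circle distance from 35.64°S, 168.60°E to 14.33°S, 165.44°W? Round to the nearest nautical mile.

1894 nmi

Δλ = -165.44 − 168.60 = -334.04°; wrapped into (−180°, 180°]: 25.96°.
Δφ = -14.33 − -35.64 = 21.31°.
a = sin²(Δφ/2) + cos φ₁ · cos φ₂ · sin²(Δλ/2) = 0.073911.
c = 2·atan2(√a, √(1−a)) = 0.55066 rad → d = 6371·c ≈ 3508.27 km ≈ 1894.31 nmi.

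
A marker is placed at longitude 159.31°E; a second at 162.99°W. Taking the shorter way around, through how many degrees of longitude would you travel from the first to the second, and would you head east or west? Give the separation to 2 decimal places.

37.70° east

Raw difference: -162.99 − 159.31 = -322.3°.
Normalise into (−180°, 180°]: -322.3° + 360° = 37.7°.
Positive ⇒ the second point lies to the east; separation 37.70°.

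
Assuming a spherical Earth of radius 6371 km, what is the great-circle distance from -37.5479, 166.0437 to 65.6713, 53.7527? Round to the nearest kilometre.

14765 km

Δλ = 53.7527 − 166.0437 = -112.2910°.
Δφ = 65.6713 − -37.5479 = 103.2192°.
a = sin²(Δφ/2) + cos φ₁ · cos φ₂ · sin²(Δλ/2) = 0.839600.
c = 2·atan2(√a, √(1−a)) = 2.31747 rad → d = 6371·c ≈ 14764.59 km.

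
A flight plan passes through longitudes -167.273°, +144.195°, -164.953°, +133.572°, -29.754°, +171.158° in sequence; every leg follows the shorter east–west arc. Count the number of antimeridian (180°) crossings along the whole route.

Leg 1: -167.273° → +144.195°, shortest Δλ = -48.532° (west) — crosses 180°.
Leg 2: +144.195° → -164.953°, shortest Δλ = 50.852° (east) — crosses 180°.
Leg 3: -164.953° → +133.572°, shortest Δλ = -61.475° (west) — crosses 180°.
Leg 4: +133.572° → -29.754°, shortest Δλ = -163.326° (west) — does not cross 180°.
Leg 5: -29.754° → +171.158°, shortest Δλ = -159.088° (west) — crosses 180°.
Total crossings: 4.

4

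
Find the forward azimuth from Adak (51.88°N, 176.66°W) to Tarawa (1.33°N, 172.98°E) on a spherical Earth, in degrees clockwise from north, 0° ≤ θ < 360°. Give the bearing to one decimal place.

193.3°

Δλ = 172.98 − -176.66 = 349.64°; wrapped into (−180°, 180°]: -10.36°.
θ = atan2( sin Δλ · cos φ₂ , cos φ₁ · sin φ₂ − sin φ₁ · cos φ₂ · cos Δλ )
  = atan2(-0.17978, -0.75936) = -166.680° → normalised to [0°, 360°): 193.320°.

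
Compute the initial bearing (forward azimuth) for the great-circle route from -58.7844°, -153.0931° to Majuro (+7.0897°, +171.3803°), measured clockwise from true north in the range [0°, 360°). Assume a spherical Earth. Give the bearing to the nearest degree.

Δλ = 171.3803 − -153.0931 = 324.4734°; wrapped into (−180°, 180°]: -35.5266°.
θ = atan2( sin Δλ · cos φ₂ , cos φ₁ · sin φ₂ − sin φ₁ · cos φ₂ · cos Δλ )
  = atan2(-0.57664, 0.75466) = -37.383° → normalised to [0°, 360°): 322.617°.

323°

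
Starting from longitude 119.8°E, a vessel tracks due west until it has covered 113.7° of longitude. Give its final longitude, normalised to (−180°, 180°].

6.1°E

Start at +119.8°; shift −113.7° → +6.1°.
+6.1° already lies in (−180°, 180°].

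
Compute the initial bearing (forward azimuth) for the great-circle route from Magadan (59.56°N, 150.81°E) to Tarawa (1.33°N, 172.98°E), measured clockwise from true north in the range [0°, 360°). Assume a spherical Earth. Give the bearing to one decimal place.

154.4°

Δλ = 172.98 − 150.81 = 22.17°.
θ = atan2( sin Δλ · cos φ₂ , cos φ₁ · sin φ₂ − sin φ₁ · cos φ₂ · cos Δλ )
  = atan2(0.37725, -0.78644) = 154.373° → normalised to [0°, 360°): 154.373°.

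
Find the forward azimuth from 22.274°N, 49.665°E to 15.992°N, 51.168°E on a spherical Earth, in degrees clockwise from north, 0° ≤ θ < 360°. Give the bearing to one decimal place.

Δλ = 51.168 − 49.665 = 1.503°.
θ = atan2( sin Δλ · cos φ₂ , cos φ₁ · sin φ₂ − sin φ₁ · cos φ₂ · cos Δλ )
  = atan2(0.02521, -0.10930) = 167.009° → normalised to [0°, 360°): 167.009°.

167.0°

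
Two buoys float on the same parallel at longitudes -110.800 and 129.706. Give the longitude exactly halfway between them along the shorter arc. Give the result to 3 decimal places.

-170.547°

Signed shortest Δλ from -110.800° to +129.706° is -119.494°.
Midpoint longitude = -110.800° + (-119.494°)/2 = -110.800° − 59.747° = -170.547°.
(The naïve average (-110.800 + +129.706)/2 = 9.453° is on the wrong side of the globe.)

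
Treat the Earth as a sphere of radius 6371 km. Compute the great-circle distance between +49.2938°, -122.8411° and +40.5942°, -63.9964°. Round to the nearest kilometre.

4610 km

Δλ = -63.9964 − -122.8411 = 58.8447°.
Δφ = 40.5942 − 49.2938 = -8.6996°.
a = sin²(Δφ/2) + cos φ₁ · cos φ₂ · sin²(Δλ/2) = 0.125260.
c = 2·atan2(√a, √(1−a)) = 0.72352 rad → d = 6371·c ≈ 4609.55 km.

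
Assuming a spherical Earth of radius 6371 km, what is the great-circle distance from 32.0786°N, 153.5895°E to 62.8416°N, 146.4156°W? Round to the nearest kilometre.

5365 km

Δλ = -146.4156 − 153.5895 = -300.0051°; wrapped into (−180°, 180°]: 59.9949°.
Δφ = 62.8416 − 32.0786 = 30.7630°.
a = sin²(Δφ/2) + cos φ₁ · cos φ₂ · sin²(Δλ/2) = 0.167030.
c = 2·atan2(√a, √(1−a)) = 0.84204 rad → d = 6371·c ≈ 5364.66 km.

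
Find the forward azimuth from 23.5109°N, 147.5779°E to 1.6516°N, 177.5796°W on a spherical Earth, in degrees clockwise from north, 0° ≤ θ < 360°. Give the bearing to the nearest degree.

118°

Δλ = -177.5796 − 147.5779 = -325.1575°; wrapped into (−180°, 180°]: 34.8425°.
θ = atan2( sin Δλ · cos φ₂ , cos φ₁ · sin φ₂ − sin φ₁ · cos φ₂ · cos Δλ )
  = atan2(0.57109, -0.30084) = 117.780° → normalised to [0°, 360°): 117.780°.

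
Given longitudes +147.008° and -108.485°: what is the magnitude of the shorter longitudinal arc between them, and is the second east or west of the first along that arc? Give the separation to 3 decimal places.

104.507° east

Raw difference: -108.485 − 147.008 = -255.493°.
Normalise into (−180°, 180°]: -255.493° + 360° = 104.507°.
Positive ⇒ the second point lies to the east; separation 104.507°.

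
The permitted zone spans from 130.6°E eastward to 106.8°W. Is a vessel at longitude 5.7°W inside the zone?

No

Band width going east from +130.6° to -106.8°: ((-106.8 − 130.6) mod 360) = 122.6°.
Offset of -5.7° east of the west edge: ((-5.7 − 130.6) mod 360) = 223.7°.
223.7° > 122.6° ⇒ outside.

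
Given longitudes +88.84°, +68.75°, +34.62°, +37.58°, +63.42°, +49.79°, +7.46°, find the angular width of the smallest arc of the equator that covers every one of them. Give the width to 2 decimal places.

Sort the longitudes: +7.46°, +34.62°, +37.58°, +49.79°, +63.42°, +68.75°, +88.84°.
Eastward gaps between consecutive values (wrapping around): 27.16°, 2.96°, 12.21°, 13.63°, 5.33°, 20.09°, 278.62°.
Largest gap = 278.62° ⇒ minimal covering band is its complement: 360° − 278.62° = 81.38°.
Band runs from +7.46° eastward to +88.84°.

81.38°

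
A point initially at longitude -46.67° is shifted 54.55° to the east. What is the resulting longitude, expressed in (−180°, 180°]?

+7.88°

Start at -46.67°; shift +54.55° → +7.88°.
+7.88° already lies in (−180°, 180°].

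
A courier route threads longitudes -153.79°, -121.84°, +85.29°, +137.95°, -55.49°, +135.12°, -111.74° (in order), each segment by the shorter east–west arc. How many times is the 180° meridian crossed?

4

Leg 1: -153.79° → -121.84°, shortest Δλ = 31.95° (east) — does not cross 180°.
Leg 2: -121.84° → +85.29°, shortest Δλ = -152.87° (west) — crosses 180°.
Leg 3: +85.29° → +137.95°, shortest Δλ = 52.66° (east) — does not cross 180°.
Leg 4: +137.95° → -55.49°, shortest Δλ = 166.56° (east) — crosses 180°.
Leg 5: -55.49° → +135.12°, shortest Δλ = -169.39° (west) — crosses 180°.
Leg 6: +135.12° → -111.74°, shortest Δλ = 113.14° (east) — crosses 180°.
Total crossings: 4.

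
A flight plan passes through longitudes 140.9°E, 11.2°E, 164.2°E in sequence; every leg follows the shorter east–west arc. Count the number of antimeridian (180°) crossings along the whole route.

Leg 1: +140.9° → +11.2°, shortest Δλ = -129.7° (west) — does not cross 180°.
Leg 2: +11.2° → +164.2°, shortest Δλ = 153.0° (east) — does not cross 180°.
Total crossings: 0.

0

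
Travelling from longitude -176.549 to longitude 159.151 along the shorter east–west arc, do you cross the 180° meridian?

Naïve |159.151 − -176.549| = 335.7° > 180°, so the shorter arc goes the other way round — across 180°.
Signed shortest Δλ = ((159.151 − -176.549 + 180) mod 360) − 180 = -24.3°.
Going west by 24.3° from -176.549° passes through 180° before reaching +159.151°.

Yes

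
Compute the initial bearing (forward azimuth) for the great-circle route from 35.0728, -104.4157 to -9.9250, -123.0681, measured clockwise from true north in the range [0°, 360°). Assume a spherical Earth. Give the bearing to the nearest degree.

Δλ = -123.0681 − -104.4157 = -18.6524°.
θ = atan2( sin Δλ · cos φ₂ , cos φ₁ · sin φ₂ − sin φ₁ · cos φ₂ · cos Δλ )
  = atan2(-0.31504, -0.67735) = -155.057° → normalised to [0°, 360°): 204.943°.

205°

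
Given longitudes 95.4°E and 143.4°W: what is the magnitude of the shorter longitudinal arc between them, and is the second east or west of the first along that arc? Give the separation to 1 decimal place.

121.2° east

Raw difference: -143.4 − 95.4 = -238.8°.
Normalise into (−180°, 180°]: -238.8° + 360° = 121.2°.
Positive ⇒ the second point lies to the east; separation 121.2°.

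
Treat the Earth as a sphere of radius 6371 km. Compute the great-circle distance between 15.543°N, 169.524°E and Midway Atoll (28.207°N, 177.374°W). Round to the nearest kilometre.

Δλ = -177.374 − 169.524 = -346.898°; wrapped into (−180°, 180°]: 13.102°.
Δφ = 28.207 − 15.543 = 12.664°.
a = sin²(Δφ/2) + cos φ₁ · cos φ₂ · sin²(Δλ/2) = 0.023215.
c = 2·atan2(√a, √(1−a)) = 0.30592 rad → d = 6371·c ≈ 1949.00 km.

1949 km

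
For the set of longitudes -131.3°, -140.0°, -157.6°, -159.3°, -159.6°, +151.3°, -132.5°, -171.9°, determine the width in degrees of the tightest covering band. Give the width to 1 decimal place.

77.4°

Sort the longitudes: -171.9°, -159.6°, -159.3°, -157.6°, -140.0°, -132.5°, -131.3°, +151.3°.
Eastward gaps between consecutive values (wrapping around): 12.3°, 0.3°, 1.7°, 17.6°, 7.5°, 1.2°, 282.6°, 36.8°.
Largest gap = 282.6° ⇒ minimal covering band is its complement: 360° − 282.6° = 77.4°.
Band runs from +151.3° eastward to -131.3°, crossing the antimeridian.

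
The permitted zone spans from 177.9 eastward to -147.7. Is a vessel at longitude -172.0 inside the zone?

Yes

Band width going east from +177.9° to -147.7°: ((-147.7 − 177.9) mod 360) = 34.4°.
Offset of -172.0° east of the west edge: ((-172.0 − 177.9) mod 360) = 10.1°.
10.1° ≤ 34.4° ⇒ inside.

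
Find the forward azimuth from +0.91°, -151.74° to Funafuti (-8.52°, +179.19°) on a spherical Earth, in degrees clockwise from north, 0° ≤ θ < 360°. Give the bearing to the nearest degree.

251°

Δλ = 179.19 − -151.74 = 330.93°; wrapped into (−180°, 180°]: -29.07°.
θ = atan2( sin Δλ · cos φ₂ , cos φ₁ · sin φ₂ − sin φ₁ · cos φ₂ · cos Δλ )
  = atan2(-0.48052, -0.16186) = -108.616° → normalised to [0°, 360°): 251.384°.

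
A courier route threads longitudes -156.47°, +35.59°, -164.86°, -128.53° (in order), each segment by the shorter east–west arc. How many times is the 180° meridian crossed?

2

Leg 1: -156.47° → +35.59°, shortest Δλ = -167.94° (west) — crosses 180°.
Leg 2: +35.59° → -164.86°, shortest Δλ = 159.55° (east) — crosses 180°.
Leg 3: -164.86° → -128.53°, shortest Δλ = 36.33° (east) — does not cross 180°.
Total crossings: 2.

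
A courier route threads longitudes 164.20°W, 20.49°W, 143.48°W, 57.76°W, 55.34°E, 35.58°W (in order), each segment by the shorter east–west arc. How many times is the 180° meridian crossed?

Leg 1: -164.20° → -20.49°, shortest Δλ = 143.71° (east) — does not cross 180°.
Leg 2: -20.49° → -143.48°, shortest Δλ = -122.99° (west) — does not cross 180°.
Leg 3: -143.48° → -57.76°, shortest Δλ = 85.72° (east) — does not cross 180°.
Leg 4: -57.76° → +55.34°, shortest Δλ = 113.1° (east) — does not cross 180°.
Leg 5: +55.34° → -35.58°, shortest Δλ = -90.92° (west) — does not cross 180°.
Total crossings: 0.

0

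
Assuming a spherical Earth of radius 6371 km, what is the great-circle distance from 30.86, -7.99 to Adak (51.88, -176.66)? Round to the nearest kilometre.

Δλ = -176.66 − -7.99 = -168.67°.
Δφ = 51.88 − 30.86 = 21.02°.
a = sin²(Δφ/2) + cos φ₁ · cos φ₂ · sin²(Δλ/2) = 0.558023.
c = 2·atan2(√a, √(1−a)) = 1.68710 rad → d = 6371·c ≈ 10748.54 km.

10749 km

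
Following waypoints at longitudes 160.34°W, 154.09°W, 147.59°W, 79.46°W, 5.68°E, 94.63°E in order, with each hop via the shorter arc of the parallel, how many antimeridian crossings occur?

0

Leg 1: -160.34° → -154.09°, shortest Δλ = 6.25° (east) — does not cross 180°.
Leg 2: -154.09° → -147.59°, shortest Δλ = 6.5° (east) — does not cross 180°.
Leg 3: -147.59° → -79.46°, shortest Δλ = 68.13° (east) — does not cross 180°.
Leg 4: -79.46° → +5.68°, shortest Δλ = 85.14° (east) — does not cross 180°.
Leg 5: +5.68° → +94.63°, shortest Δλ = 88.95° (east) — does not cross 180°.
Total crossings: 0.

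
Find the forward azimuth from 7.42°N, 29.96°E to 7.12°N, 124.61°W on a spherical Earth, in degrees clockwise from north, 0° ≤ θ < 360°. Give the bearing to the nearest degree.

Δλ = -124.61 − 29.96 = -154.57°.
θ = atan2( sin Δλ · cos φ₂ , cos φ₁ · sin φ₂ − sin φ₁ · cos φ₂ · cos Δλ )
  = atan2(-0.42610, 0.23864) = -60.749° → normalised to [0°, 360°): 299.251°.

299°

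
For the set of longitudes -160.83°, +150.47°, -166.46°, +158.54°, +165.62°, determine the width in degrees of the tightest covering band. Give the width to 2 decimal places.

48.70°

Sort the longitudes: -166.46°, -160.83°, +150.47°, +158.54°, +165.62°.
Eastward gaps between consecutive values (wrapping around): 5.63°, 311.30°, 8.07°, 7.08°, 27.92°.
Largest gap = 311.30° ⇒ minimal covering band is its complement: 360° − 311.30° = 48.70°.
Band runs from +150.47° eastward to -160.83°, crossing the antimeridian.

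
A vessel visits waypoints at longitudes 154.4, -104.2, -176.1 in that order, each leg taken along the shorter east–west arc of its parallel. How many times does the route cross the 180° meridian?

1

Leg 1: +154.4° → -104.2°, shortest Δλ = 101.4° (east) — crosses 180°.
Leg 2: -104.2° → -176.1°, shortest Δλ = -71.9° (west) — does not cross 180°.
Total crossings: 1.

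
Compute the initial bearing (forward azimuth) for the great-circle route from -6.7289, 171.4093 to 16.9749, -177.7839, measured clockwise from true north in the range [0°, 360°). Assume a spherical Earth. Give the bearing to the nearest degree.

24°

Δλ = -177.7839 − 171.4093 = -349.1932°; wrapped into (−180°, 180°]: 10.8068°.
θ = atan2( sin Δλ · cos φ₂ , cos φ₁ · sin φ₂ − sin φ₁ · cos φ₂ · cos Δλ )
  = atan2(0.17933, 0.40002) = 24.147° → normalised to [0°, 360°): 24.147°.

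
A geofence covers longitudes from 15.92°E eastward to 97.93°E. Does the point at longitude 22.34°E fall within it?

Yes

Band width going east from +15.92° to +97.93°: ((97.93 − 15.92) mod 360) = 82.01°.
Offset of +22.34° east of the west edge: ((22.34 − 15.92) mod 360) = 6.42°.
6.42° ≤ 82.01° ⇒ inside.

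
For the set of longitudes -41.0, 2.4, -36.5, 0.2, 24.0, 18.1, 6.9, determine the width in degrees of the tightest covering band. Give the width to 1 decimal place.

Sort the longitudes: -41.0°, -36.5°, +0.2°, +2.4°, +6.9°, +18.1°, +24.0°.
Eastward gaps between consecutive values (wrapping around): 4.5°, 36.7°, 2.2°, 4.5°, 11.2°, 5.9°, 295.0°.
Largest gap = 295.0° ⇒ minimal covering band is its complement: 360° − 295.0° = 65.0°.
Band runs from -41.0° eastward to +24.0°.

65.0°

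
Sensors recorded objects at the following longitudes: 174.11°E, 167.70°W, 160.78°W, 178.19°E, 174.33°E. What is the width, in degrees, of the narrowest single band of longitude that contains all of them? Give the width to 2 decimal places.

25.11°

Sort the longitudes: -167.70°, -160.78°, +174.11°, +174.33°, +178.19°.
Eastward gaps between consecutive values (wrapping around): 6.92°, 334.89°, 0.22°, 3.86°, 14.11°.
Largest gap = 334.89° ⇒ minimal covering band is its complement: 360° − 334.89° = 25.11°.
Band runs from +174.11° eastward to -160.78°, crossing the antimeridian.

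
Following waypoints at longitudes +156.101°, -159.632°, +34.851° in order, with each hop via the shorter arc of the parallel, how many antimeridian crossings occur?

2

Leg 1: +156.101° → -159.632°, shortest Δλ = 44.267° (east) — crosses 180°.
Leg 2: -159.632° → +34.851°, shortest Δλ = -165.517° (west) — crosses 180°.
Total crossings: 2.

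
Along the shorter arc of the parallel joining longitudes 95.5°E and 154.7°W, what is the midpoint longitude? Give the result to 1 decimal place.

Signed shortest Δλ from +95.5° to -154.7° is +109.8°.
Midpoint longitude = +95.5° + (+109.8°)/2 = +95.5° + 54.9° = +150.4°.
(The naïve average (+95.5 + -154.7)/2 = -29.6° is on the wrong side of the globe.)

150.4°E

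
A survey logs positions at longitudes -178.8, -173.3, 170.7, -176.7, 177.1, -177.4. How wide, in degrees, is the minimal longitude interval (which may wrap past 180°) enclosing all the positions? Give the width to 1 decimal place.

Sort the longitudes: -178.8°, -177.4°, -176.7°, -173.3°, +170.7°, +177.1°.
Eastward gaps between consecutive values (wrapping around): 1.4°, 0.7°, 3.4°, 344.0°, 6.4°, 4.1°.
Largest gap = 344.0° ⇒ minimal covering band is its complement: 360° − 344.0° = 16.0°.
Band runs from +170.7° eastward to -173.3°, crossing the antimeridian.

16.0°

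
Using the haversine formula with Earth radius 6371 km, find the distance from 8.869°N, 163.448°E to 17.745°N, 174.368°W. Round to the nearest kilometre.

2592 km

Δλ = -174.368 − 163.448 = -337.816°; wrapped into (−180°, 180°]: 22.184°.
Δφ = 17.745 − 8.869 = 8.876°.
a = sin²(Δφ/2) + cos φ₁ · cos φ₂ · sin²(Δλ/2) = 0.040817.
c = 2·atan2(√a, √(1−a)) = 0.40687 rad → d = 6371·c ≈ 2592.14 km.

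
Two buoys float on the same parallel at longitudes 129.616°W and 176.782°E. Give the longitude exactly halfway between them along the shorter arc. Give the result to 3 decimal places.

156.417°W

Signed shortest Δλ from -129.616° to +176.782° is -53.602°.
Midpoint longitude = -129.616° + (-53.602°)/2 = -129.616° − 26.801° = -156.417°.
(The naïve average (-129.616 + +176.782)/2 = 23.583° is on the wrong side of the globe.)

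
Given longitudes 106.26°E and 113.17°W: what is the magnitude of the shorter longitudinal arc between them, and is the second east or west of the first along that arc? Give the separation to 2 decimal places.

Raw difference: -113.17 − 106.26 = -219.43°.
Normalise into (−180°, 180°]: -219.43° + 360° = 140.57°.
Positive ⇒ the second point lies to the east; separation 140.57°.

140.57° east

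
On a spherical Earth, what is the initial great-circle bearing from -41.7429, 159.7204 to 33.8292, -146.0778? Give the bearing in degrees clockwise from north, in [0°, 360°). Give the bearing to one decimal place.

42.4°

Δλ = -146.0778 − 159.7204 = -305.7982°; wrapped into (−180°, 180°]: 54.2018°.
θ = atan2( sin Δλ · cos φ₂ , cos φ₁ · sin φ₂ − sin φ₁ · cos φ₂ · cos Δλ )
  = atan2(0.67377, 0.73890) = 42.360° → normalised to [0°, 360°): 42.360°.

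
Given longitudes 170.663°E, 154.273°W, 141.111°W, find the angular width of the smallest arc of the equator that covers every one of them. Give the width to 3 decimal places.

48.226°

Sort the longitudes: -154.273°, -141.111°, +170.663°.
Eastward gaps between consecutive values (wrapping around): 13.162°, 311.774°, 35.064°.
Largest gap = 311.774° ⇒ minimal covering band is its complement: 360° − 311.774° = 48.226°.
Band runs from +170.663° eastward to -141.111°, crossing the antimeridian.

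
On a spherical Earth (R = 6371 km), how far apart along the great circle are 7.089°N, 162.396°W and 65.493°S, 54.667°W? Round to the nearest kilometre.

Δλ = -54.667 − -162.396 = 107.729°.
Δφ = -65.493 − 7.089 = -72.582°.
a = sin²(Δφ/2) + cos φ₁ · cos φ₂ · sin²(Δλ/2) = 0.618821.
c = 2·atan2(√a, √(1−a)) = 1.81073 rad → d = 6371·c ≈ 11536.18 km.

11536 km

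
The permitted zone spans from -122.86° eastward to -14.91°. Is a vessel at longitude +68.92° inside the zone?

No

Band width going east from -122.86° to -14.91°: ((-14.91 − -122.86) mod 360) = 107.95°.
Offset of +68.92° east of the west edge: ((68.92 − -122.86) mod 360) = 191.78°.
191.78° > 107.95° ⇒ outside.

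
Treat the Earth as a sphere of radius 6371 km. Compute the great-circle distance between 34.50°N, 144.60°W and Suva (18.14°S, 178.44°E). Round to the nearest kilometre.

Δλ = 178.44 − -144.60 = 323.04°; wrapped into (−180°, 180°]: -36.96°.
Δφ = -18.14 − 34.50 = -52.64°.
a = sin²(Δφ/2) + cos φ₁ · cos φ₂ · sin²(Δλ/2) = 0.275276.
c = 2·atan2(√a, √(1−a)) = 1.10465 rad → d = 6371·c ≈ 7037.72 km.

7038 km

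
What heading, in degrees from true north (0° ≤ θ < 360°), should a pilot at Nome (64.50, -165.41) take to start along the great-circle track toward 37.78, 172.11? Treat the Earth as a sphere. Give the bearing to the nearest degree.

Δλ = 172.11 − -165.41 = 337.52°; wrapped into (−180°, 180°]: -22.48°.
θ = atan2( sin Δλ · cos φ₂ , cos φ₁ · sin φ₂ − sin φ₁ · cos φ₂ · cos Δλ )
  = atan2(-0.30221, -0.39542) = -142.611° → normalised to [0°, 360°): 217.389°.

217°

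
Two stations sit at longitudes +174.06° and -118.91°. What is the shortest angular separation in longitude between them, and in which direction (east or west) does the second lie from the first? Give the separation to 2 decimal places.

67.03° east

Raw difference: -118.91 − 174.06 = -292.97°.
Normalise into (−180°, 180°]: -292.97° + 360° = 67.03°.
Positive ⇒ the second point lies to the east; separation 67.03°.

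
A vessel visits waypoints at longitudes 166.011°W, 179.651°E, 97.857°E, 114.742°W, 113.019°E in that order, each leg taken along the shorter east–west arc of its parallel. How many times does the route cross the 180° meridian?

Leg 1: -166.011° → +179.651°, shortest Δλ = -14.338° (west) — crosses 180°.
Leg 2: +179.651° → +97.857°, shortest Δλ = -81.794° (west) — does not cross 180°.
Leg 3: +97.857° → -114.742°, shortest Δλ = 147.401° (east) — crosses 180°.
Leg 4: -114.742° → +113.019°, shortest Δλ = -132.239° (west) — crosses 180°.
Total crossings: 3.

3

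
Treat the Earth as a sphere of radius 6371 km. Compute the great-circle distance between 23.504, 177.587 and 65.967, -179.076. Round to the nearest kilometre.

Δλ = -179.076 − 177.587 = -356.663°; wrapped into (−180°, 180°]: 3.337°.
Δφ = 65.967 − 23.504 = 42.463°.
a = sin²(Δφ/2) + cos φ₁ · cos φ₂ · sin²(Δλ/2) = 0.131460.
c = 2·atan2(√a, √(1−a)) = 0.74206 rad → d = 6371·c ≈ 4727.64 km.

4728 km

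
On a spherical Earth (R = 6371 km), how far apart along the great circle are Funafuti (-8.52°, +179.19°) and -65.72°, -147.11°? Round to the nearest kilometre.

6866 km

Δλ = -147.11 − 179.19 = -326.30°; wrapped into (−180°, 180°]: 33.70°.
Δφ = -65.72 − -8.52 = -57.20°.
a = sin²(Δφ/2) + cos φ₁ · cos φ₂ · sin²(Δλ/2) = 0.263315.
c = 2·atan2(√a, √(1−a)) = 1.07768 rad → d = 6371·c ≈ 6865.92 km.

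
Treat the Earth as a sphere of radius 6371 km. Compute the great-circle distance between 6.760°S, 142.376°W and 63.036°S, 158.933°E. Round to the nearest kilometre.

Δλ = 158.933 − -142.376 = 301.309°; wrapped into (−180°, 180°]: -58.691°.
Δφ = -63.036 − -6.760 = -56.276°.
a = sin²(Δφ/2) + cos φ₁ · cos φ₂ · sin²(Δλ/2) = 0.330548.
c = 2·atan2(√a, √(1−a)) = 1.22505 rad → d = 6371·c ≈ 7804.76 km.

7805 km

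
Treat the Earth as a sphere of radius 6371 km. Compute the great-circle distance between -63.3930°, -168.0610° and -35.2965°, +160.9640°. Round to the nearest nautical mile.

Δλ = 160.9640 − -168.0610 = 329.0250°; wrapped into (−180°, 180°]: -30.9750°.
Δφ = -35.2965 − -63.3930 = 28.0965°.
a = sin²(Δφ/2) + cos φ₁ · cos φ₂ · sin²(Δλ/2) = 0.084987.
c = 2·atan2(√a, √(1−a)) = 0.59164 rad → d = 6371·c ≈ 3769.34 km ≈ 2035.28 nmi.

2035 nmi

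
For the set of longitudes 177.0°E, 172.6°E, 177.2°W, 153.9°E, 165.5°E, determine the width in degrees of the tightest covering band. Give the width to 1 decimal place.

28.9°

Sort the longitudes: -177.2°, +153.9°, +165.5°, +172.6°, +177.0°.
Eastward gaps between consecutive values (wrapping around): 331.1°, 11.6°, 7.1°, 4.4°, 5.8°.
Largest gap = 331.1° ⇒ minimal covering band is its complement: 360° − 331.1° = 28.9°.
Band runs from +153.9° eastward to -177.2°, crossing the antimeridian.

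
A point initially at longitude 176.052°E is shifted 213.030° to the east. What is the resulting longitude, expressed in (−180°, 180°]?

29.082°E

Start at +176.052°; shift +213.030° → +389.082°.
+389.082° lies outside (−180°, 180°]; subtract 360° → +29.082°.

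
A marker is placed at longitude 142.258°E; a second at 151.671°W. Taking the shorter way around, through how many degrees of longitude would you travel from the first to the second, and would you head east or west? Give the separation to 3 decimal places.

66.071° east

Raw difference: -151.671 − 142.258 = -293.929°.
Normalise into (−180°, 180°]: -293.929° + 360° = 66.071°.
Positive ⇒ the second point lies to the east; separation 66.071°.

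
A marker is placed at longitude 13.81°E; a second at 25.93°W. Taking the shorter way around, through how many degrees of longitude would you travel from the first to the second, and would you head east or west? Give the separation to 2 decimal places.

Raw difference: -25.93 − 13.81 = -39.74°.
Normalise into (−180°, 180°]: -39.74° stays -39.74°.
Negative ⇒ the second point lies to the west; separation 39.74°.

39.74° west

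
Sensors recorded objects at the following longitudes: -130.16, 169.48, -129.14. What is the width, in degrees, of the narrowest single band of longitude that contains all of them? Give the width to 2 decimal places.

61.38°

Sort the longitudes: -130.16°, -129.14°, +169.48°.
Eastward gaps between consecutive values (wrapping around): 1.02°, 298.62°, 60.36°.
Largest gap = 298.62° ⇒ minimal covering band is its complement: 360° − 298.62° = 61.38°.
Band runs from +169.48° eastward to -129.14°, crossing the antimeridian.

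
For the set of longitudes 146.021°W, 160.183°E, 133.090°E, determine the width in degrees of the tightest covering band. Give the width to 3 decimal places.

Sort the longitudes: -146.021°, +133.090°, +160.183°.
Eastward gaps between consecutive values (wrapping around): 279.111°, 27.093°, 53.796°.
Largest gap = 279.111° ⇒ minimal covering band is its complement: 360° − 279.111° = 80.889°.
Band runs from +133.090° eastward to -146.021°, crossing the antimeridian.

80.889°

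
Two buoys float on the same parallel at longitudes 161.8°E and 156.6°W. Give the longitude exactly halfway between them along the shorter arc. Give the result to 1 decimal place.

Signed shortest Δλ from +161.8° to -156.6° is +41.6°.
Midpoint longitude = +161.8° + (+41.6°)/2 = +161.8° + 20.8° = +182.6°.
Normalise into (−180°, 180°]: -177.4°.
(The naïve average (+161.8 + -156.6)/2 = 2.6° is on the wrong side of the globe.)

177.4°W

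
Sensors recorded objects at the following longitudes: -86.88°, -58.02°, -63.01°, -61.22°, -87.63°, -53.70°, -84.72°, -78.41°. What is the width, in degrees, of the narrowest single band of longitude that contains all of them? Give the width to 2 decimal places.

Sort the longitudes: -87.63°, -86.88°, -84.72°, -78.41°, -63.01°, -61.22°, -58.02°, -53.70°.
Eastward gaps between consecutive values (wrapping around): 0.75°, 2.16°, 6.31°, 15.40°, 1.79°, 3.20°, 4.32°, 326.07°.
Largest gap = 326.07° ⇒ minimal covering band is its complement: 360° − 326.07° = 33.93°.
Band runs from -87.63° eastward to -53.70°.

33.93°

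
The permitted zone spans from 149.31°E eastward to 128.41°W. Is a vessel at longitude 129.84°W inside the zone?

Band width going east from +149.31° to -128.41°: ((-128.41 − 149.31) mod 360) = 82.28°.
Offset of -129.84° east of the west edge: ((-129.84 − 149.31) mod 360) = 80.85°.
80.85° ≤ 82.28° ⇒ inside.

Yes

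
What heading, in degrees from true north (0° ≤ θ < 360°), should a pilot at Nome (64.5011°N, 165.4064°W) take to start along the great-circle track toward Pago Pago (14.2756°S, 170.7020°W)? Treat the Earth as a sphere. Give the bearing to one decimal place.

185.2°

Δλ = -170.7020 − -165.4064 = -5.2956°.
θ = atan2( sin Δλ · cos φ₂ , cos φ₁ · sin φ₂ − sin φ₁ · cos φ₂ · cos Δλ )
  = atan2(-0.08944, -0.97714) = -174.770° → normalised to [0°, 360°): 185.230°.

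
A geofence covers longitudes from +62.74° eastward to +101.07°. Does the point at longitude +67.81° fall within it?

Band width going east from +62.74° to +101.07°: ((101.07 − 62.74) mod 360) = 38.33°.
Offset of +67.81° east of the west edge: ((67.81 − 62.74) mod 360) = 5.07°.
5.07° ≤ 38.33° ⇒ inside.

Yes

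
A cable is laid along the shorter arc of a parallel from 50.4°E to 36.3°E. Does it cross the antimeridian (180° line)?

Signed shortest Δλ = ((36.3 − 50.4 + 180) mod 360) − 180 = -14.1°.
Going west by 14.1° from +50.4° reaches +36.3° without touching 180°.

No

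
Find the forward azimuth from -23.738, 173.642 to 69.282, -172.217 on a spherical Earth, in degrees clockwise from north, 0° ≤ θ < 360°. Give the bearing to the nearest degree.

Δλ = -172.217 − 173.642 = -345.859°; wrapped into (−180°, 180°]: 14.141°.
θ = atan2( sin Δλ · cos φ₂ , cos φ₁ · sin φ₂ − sin φ₁ · cos φ₂ · cos Δλ )
  = atan2(0.08643, 0.99430) = 4.968° → normalised to [0°, 360°): 4.968°.

5°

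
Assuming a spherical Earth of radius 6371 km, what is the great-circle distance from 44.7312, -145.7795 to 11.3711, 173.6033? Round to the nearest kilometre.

5352 km

Δλ = 173.6033 − -145.7795 = 319.3828°; wrapped into (−180°, 180°]: -40.6172°.
Δφ = 11.3711 − 44.7312 = -33.3601°.
a = sin²(Δφ/2) + cos φ₁ · cos φ₂ · sin²(Δλ/2) = 0.166283.
c = 2·atan2(√a, √(1−a)) = 0.84004 rad → d = 6371·c ≈ 5351.88 km.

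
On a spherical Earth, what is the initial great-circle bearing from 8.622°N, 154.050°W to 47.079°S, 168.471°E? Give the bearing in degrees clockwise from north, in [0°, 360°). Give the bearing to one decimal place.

Δλ = 168.471 − -154.050 = 322.521°; wrapped into (−180°, 180°]: -37.479°.
θ = atan2( sin Δλ · cos φ₂ , cos φ₁ · sin φ₂ − sin φ₁ · cos φ₂ · cos Δλ )
  = atan2(-0.41436, -0.80503) = -152.765° → normalised to [0°, 360°): 207.235°.

207.2°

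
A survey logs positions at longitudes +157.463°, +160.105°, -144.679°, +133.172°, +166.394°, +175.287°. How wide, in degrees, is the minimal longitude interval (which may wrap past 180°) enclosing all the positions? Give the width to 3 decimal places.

82.149°

Sort the longitudes: -144.679°, +133.172°, +157.463°, +160.105°, +166.394°, +175.287°.
Eastward gaps between consecutive values (wrapping around): 277.851°, 24.291°, 2.642°, 6.289°, 8.893°, 40.034°.
Largest gap = 277.851° ⇒ minimal covering band is its complement: 360° − 277.851° = 82.149°.
Band runs from +133.172° eastward to -144.679°, crossing the antimeridian.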